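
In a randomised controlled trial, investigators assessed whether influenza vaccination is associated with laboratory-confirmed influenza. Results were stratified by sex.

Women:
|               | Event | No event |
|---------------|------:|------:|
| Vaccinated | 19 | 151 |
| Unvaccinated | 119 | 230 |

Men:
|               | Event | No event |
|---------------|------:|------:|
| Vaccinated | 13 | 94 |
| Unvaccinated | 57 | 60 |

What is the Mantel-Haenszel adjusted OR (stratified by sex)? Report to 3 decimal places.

0.203

OR_MH = Σ(aᵢdᵢ/nᵢ) / Σ(bᵢcᵢ/nᵢ), where nᵢ is the stratum total.
Stratum 1 (Women): n = 519; a·d/n = 19·230/519 = 8.4200; b·c/n = 151·119/519 = 34.6224
Stratum 2 (Men): n = 224; a·d/n = 13·60/224 = 3.4821; b·c/n = 94·57/224 = 23.9196
OR_MH = (8.4200 + 3.4821) / (34.6224 + 23.9196) = 11.9022 / 58.5420 = 0.20331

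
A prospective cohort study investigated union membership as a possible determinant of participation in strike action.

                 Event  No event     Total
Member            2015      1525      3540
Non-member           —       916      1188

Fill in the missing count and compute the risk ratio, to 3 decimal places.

2.486

The missing cell is in the unexposed row: 1188 − 916 = 272.
So a = 2015, b = 1525, c = 272, d = 916.
RR = [a/(a+b)] / [c/(c+d)] = (2015/3540) / (272/1188) = 0.56921/0.22896 = 2.48610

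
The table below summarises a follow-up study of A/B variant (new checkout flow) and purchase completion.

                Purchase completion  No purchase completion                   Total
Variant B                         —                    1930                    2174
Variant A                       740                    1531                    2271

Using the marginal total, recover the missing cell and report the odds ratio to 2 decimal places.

0.26

The missing cell is in the exposed row: 2174 − 1930 = 244.
So a = 244, b = 1930, c = 740, d = 1531.
OR = (a·d)/(b·c) = (244 × 1531) / (1930 × 740) = 373564 / 1428200 = 0.26156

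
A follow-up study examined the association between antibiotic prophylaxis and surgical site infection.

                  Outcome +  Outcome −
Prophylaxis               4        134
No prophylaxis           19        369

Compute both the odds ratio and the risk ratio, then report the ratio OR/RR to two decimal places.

0.98

Cells: a = 4, b = 134, c = 19, d = 369.
OR = (4·369)/(134·19) = 1476/2546 = 0.57973
Risk in exposed = 4/138 = 0.02899; risk in unexposed = 19/388 = 0.04897; RR = 0.59191
OR/RR = 0.57973 / 0.59191 = 0.97942
The outcome is rare in both groups, so OR ≈ RR (ratio near 1).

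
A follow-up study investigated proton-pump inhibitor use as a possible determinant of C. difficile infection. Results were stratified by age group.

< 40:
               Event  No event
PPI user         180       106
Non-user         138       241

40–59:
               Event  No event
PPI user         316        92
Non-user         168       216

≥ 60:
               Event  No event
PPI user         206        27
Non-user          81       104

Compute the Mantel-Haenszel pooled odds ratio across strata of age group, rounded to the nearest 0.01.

OR_MH = Σ(aᵢdᵢ/nᵢ) / Σ(bᵢcᵢ/nᵢ), where nᵢ is the stratum total.
Stratum 1 (< 40): n = 665; a·d/n = 180·241/665 = 65.2331; b·c/n = 106·138/665 = 21.9970
Stratum 2 (40–59): n = 792; a·d/n = 316·216/792 = 86.1818; b·c/n = 92·168/792 = 19.5152
Stratum 3 (≥ 60): n = 418; a·d/n = 206·104/418 = 51.2536; b·c/n = 27·81/418 = 5.2321
OR_MH = (65.2331 + 86.1818 + 51.2536) / (21.9970 + 19.5152 + 5.2321) = 202.6685 / 46.7442 = 4.33569

4.34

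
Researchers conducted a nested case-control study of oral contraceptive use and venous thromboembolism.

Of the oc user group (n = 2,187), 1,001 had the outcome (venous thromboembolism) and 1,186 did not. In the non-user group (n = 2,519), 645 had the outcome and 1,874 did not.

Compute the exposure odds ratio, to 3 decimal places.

2.452

From the description: a = 1001, b = 1186, c = 645, d = 1874.
OR = (a·d)/(b·c) = (1001 × 1874) / (1186 × 645) = 1875874 / 764970 = 2.45222
The odds of venous thromboembolism are about 2.45 times as high in the oc user group.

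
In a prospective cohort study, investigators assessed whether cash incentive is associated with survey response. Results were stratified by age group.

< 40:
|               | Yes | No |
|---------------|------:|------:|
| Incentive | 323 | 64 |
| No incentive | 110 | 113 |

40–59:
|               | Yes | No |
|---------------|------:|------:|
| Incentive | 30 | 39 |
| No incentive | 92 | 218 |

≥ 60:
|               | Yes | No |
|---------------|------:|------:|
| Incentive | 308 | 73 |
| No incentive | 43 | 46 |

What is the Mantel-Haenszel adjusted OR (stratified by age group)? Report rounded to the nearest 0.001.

3.873

OR_MH = Σ(aᵢdᵢ/nᵢ) / Σ(bᵢcᵢ/nᵢ), where nᵢ is the stratum total.
Stratum 1 (< 40): n = 610; a·d/n = 323·113/610 = 59.8344; b·c/n = 64·110/610 = 11.5410
Stratum 2 (40–59): n = 379; a·d/n = 30·218/379 = 17.2559; b·c/n = 39·92/379 = 9.4670
Stratum 3 (≥ 60): n = 470; a·d/n = 308·46/470 = 30.1447; b·c/n = 73·43/470 = 6.6787
OR_MH = (59.8344 + 17.2559 + 30.1447) / (11.5410 + 9.4670 + 6.6787) = 107.2350 / 27.6867 = 3.87316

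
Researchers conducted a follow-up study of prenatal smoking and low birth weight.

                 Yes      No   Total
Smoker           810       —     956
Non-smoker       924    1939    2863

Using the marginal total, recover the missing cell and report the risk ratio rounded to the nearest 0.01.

The missing cell is in the exposed row: 956 − 810 = 146.
So a = 810, b = 146, c = 924, d = 1939.
RR = [a/(a+b)] / [c/(c+d)] = (810/956) / (924/2863) = 0.84728/0.32274 = 2.62529

2.63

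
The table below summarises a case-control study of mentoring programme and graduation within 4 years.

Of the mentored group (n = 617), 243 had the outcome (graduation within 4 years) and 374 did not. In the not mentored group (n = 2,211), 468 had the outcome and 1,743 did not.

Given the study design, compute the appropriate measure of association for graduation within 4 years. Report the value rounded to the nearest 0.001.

2.420

From the description: a = 243, b = 374, c = 468, d = 1743.
This is a case-control study: participants were sampled on outcome status, so risks in the source population cannot be estimated directly — relative risk is not valid here. The odds ratio is the appropriate measure.
OR = (a·d)/(b·c) = (243 × 1743) / (374 × 468) = 423549 / 175032 = 2.41984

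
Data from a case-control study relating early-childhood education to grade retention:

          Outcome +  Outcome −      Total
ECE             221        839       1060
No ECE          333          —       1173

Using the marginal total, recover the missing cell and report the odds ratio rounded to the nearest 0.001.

The missing cell is in the unexposed row: 1173 − 333 = 840.
So a = 221, b = 839, c = 333, d = 840.
OR = (a·d)/(b·c) = (221 × 840) / (839 × 333) = 185640 / 279387 = 0.66445

0.664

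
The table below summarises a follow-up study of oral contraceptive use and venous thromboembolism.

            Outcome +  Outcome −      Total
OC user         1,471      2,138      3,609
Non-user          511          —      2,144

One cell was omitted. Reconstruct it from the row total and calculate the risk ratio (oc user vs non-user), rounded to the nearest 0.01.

The missing cell is in the unexposed row: 2144 − 511 = 1633.
So a = 1471, b = 2138, c = 511, d = 1633.
RR = [a/(a+b)] / [c/(c+d)] = (1471/3609) / (511/2144) = 0.40759/0.23834 = 1.71013

1.71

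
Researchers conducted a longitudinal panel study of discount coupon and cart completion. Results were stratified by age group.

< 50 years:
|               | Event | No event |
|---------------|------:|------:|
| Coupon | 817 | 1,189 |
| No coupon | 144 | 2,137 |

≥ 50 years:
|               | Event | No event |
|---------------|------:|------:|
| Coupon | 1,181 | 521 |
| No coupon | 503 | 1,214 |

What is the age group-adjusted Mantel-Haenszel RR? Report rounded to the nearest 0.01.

RR_MH = Σ(aᵢ·n₀ᵢ/nᵢ) / Σ(cᵢ·n₁ᵢ/nᵢ), with n₁ᵢ = aᵢ+bᵢ (exposed), n₀ᵢ = cᵢ+dᵢ (unexposed), nᵢ = n₁ᵢ+n₀ᵢ.
Stratum 1 (< 50 years): n₁ = 2006, n₀ = 2281, n = 4287; a·n₀/n = 817·2281/4287 = 434.7042; c·n₁/n = 144·2006/4287 = 67.3814
Stratum 2 (≥ 50 years): n₁ = 1702, n₀ = 1717, n = 3419; a·n₀/n = 1181·1717/3419 = 593.0907; c·n₁/n = 503·1702/3419 = 250.3966
RR_MH = (434.7042 + 593.0907) / (67.3814 + 250.3966) = 1027.7949 / 317.7780 = 3.23432

3.23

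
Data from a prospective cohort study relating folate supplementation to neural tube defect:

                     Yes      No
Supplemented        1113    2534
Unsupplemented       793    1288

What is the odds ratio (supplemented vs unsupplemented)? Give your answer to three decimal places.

0.713

Cells: a = 1113, b = 2534, c = 793, d = 1288.
OR = (a·d)/(b·c) = (1113 × 1288) / (2534 × 793) = 1433544 / 2009462 = 0.71340
Exposure is associated with lower odds of neural tube defect (OR = 0.71 < 1).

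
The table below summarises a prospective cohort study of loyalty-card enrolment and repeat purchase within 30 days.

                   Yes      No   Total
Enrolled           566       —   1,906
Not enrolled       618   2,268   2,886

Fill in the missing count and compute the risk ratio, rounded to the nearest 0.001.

1.387

The missing cell is in the exposed row: 1906 − 566 = 1340.
So a = 566, b = 1340, c = 618, d = 2268.
RR = [a/(a+b)] / [c/(c+d)] = (566/1906) / (618/2886) = 0.29696/0.21414 = 1.38676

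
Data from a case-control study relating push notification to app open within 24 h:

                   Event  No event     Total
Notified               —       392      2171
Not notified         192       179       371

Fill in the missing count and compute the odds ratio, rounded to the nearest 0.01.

The missing cell is in the exposed row: 2171 − 392 = 1779.
So a = 1779, b = 392, c = 192, d = 179.
OR = (a·d)/(b·c) = (1779 × 179) / (392 × 192) = 318441 / 75264 = 4.23099

4.23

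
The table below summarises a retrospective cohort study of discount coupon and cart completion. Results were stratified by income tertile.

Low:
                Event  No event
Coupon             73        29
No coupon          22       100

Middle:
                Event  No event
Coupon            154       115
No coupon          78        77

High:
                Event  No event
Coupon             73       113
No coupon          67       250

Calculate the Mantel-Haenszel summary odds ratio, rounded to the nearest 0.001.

OR_MH = Σ(aᵢdᵢ/nᵢ) / Σ(bᵢcᵢ/nᵢ), where nᵢ is the stratum total.
Stratum 1 (Low): n = 224; a·d/n = 73·100/224 = 32.5893; b·c/n = 29·22/224 = 2.8482
Stratum 2 (Middle): n = 424; a·d/n = 154·77/424 = 27.9670; b·c/n = 115·78/424 = 21.1557
Stratum 3 (High): n = 503; a·d/n = 73·250/503 = 36.2823; b·c/n = 113·67/503 = 15.0517
OR_MH = (32.5893 + 27.9670 + 36.2823) / (2.8482 + 21.1557 + 15.0517) = 96.8386 / 39.0556 = 2.47951

2.480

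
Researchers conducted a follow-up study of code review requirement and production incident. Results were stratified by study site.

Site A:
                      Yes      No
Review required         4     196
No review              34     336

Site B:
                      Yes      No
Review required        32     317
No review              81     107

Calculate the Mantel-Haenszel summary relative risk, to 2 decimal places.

0.21

RR_MH = Σ(aᵢ·n₀ᵢ/nᵢ) / Σ(cᵢ·n₁ᵢ/nᵢ), with n₁ᵢ = aᵢ+bᵢ (exposed), n₀ᵢ = cᵢ+dᵢ (unexposed), nᵢ = n₁ᵢ+n₀ᵢ.
Stratum 1 (Site A): n₁ = 200, n₀ = 370, n = 570; a·n₀/n = 4·370/570 = 2.5965; c·n₁/n = 34·200/570 = 11.9298
Stratum 2 (Site B): n₁ = 349, n₀ = 188, n = 537; a·n₀/n = 32·188/537 = 11.2030; c·n₁/n = 81·349/537 = 52.6425
RR_MH = (2.5965 + 11.2030) / (11.9298 + 52.6425) = 13.7995 / 64.5723 = 0.21371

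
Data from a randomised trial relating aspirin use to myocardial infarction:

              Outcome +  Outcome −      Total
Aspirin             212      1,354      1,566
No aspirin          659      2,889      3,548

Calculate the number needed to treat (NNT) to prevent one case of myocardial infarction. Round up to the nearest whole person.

Risk in treated group = 212/1566 = 0.13538; risk in control = 659/3548 = 0.18574.
Absolute risk reduction = 0.18574 − 0.13538 = 0.05036
NNT = 1 / ARR = 1 / 0.05036 = 19.856 → round up → 20

20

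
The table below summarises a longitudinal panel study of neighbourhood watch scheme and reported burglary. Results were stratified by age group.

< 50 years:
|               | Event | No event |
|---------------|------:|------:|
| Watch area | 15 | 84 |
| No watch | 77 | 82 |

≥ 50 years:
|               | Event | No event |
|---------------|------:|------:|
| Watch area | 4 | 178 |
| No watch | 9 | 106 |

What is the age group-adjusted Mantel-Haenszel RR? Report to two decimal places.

RR_MH = Σ(aᵢ·n₀ᵢ/nᵢ) / Σ(cᵢ·n₁ᵢ/nᵢ), with n₁ᵢ = aᵢ+bᵢ (exposed), n₀ᵢ = cᵢ+dᵢ (unexposed), nᵢ = n₁ᵢ+n₀ᵢ.
Stratum 1 (< 50 years): n₁ = 99, n₀ = 159, n = 258; a·n₀/n = 15·159/258 = 9.2442; c·n₁/n = 77·99/258 = 29.5465
Stratum 2 (≥ 50 years): n₁ = 182, n₀ = 115, n = 297; a·n₀/n = 4·115/297 = 1.5488; c·n₁/n = 9·182/297 = 5.5152
RR_MH = (9.2442 + 1.5488) / (29.5465 + 5.5152) = 10.7930 / 35.0617 = 0.30783

0.31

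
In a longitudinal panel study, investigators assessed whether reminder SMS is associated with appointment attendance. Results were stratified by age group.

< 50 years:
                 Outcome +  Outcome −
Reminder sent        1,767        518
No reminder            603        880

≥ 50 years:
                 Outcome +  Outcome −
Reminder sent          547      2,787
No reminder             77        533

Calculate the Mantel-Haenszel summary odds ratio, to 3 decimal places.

OR_MH = Σ(aᵢdᵢ/nᵢ) / Σ(bᵢcᵢ/nᵢ), where nᵢ is the stratum total.
Stratum 1 (< 50 years): n = 3768; a·d/n = 1767·880/3768 = 412.6752; b·c/n = 518·603/3768 = 82.8965
Stratum 2 (≥ 50 years): n = 3944; a·d/n = 547·533/3944 = 73.9227; b·c/n = 2787·77/3944 = 54.4115
OR_MH = (412.6752 + 73.9227) / (82.8965 + 54.4115) = 486.5978 / 137.3080 = 3.54384

3.544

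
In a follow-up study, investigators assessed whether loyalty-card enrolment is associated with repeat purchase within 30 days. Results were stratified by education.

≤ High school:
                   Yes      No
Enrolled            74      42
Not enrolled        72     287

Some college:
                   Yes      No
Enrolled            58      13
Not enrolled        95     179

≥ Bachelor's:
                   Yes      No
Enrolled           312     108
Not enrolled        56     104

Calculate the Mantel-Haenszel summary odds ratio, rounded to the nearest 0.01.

OR_MH = Σ(aᵢdᵢ/nᵢ) / Σ(bᵢcᵢ/nᵢ), where nᵢ is the stratum total.
Stratum 1 (≤ High school): n = 475; a·d/n = 74·287/475 = 44.7116; b·c/n = 42·72/475 = 6.3663
Stratum 2 (Some college): n = 345; a·d/n = 58·179/345 = 30.0928; b·c/n = 13·95/345 = 3.5797
Stratum 3 (≥ Bachelor's): n = 580; a·d/n = 312·104/580 = 55.9448; b·c/n = 108·56/580 = 10.4276
OR_MH = (44.7116 + 30.0928 + 55.9448) / (6.3663 + 3.5797 + 10.4276) = 130.7492 / 20.3736 = 6.41757

6.42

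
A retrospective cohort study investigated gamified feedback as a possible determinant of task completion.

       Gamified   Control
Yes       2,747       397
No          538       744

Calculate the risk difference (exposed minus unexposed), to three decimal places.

Reading the table with exposure as columns: a = 2747 (Gamified, case), b = 538 (Gamified, non-case), c = 397 (Control, case), d = 744.
Risk in exposed = 2747/3285 = 0.836225; risk in unexposed = 397/1141 = 0.347940.
Risk difference = 0.836225 − 0.347940 = 0.488285

0.488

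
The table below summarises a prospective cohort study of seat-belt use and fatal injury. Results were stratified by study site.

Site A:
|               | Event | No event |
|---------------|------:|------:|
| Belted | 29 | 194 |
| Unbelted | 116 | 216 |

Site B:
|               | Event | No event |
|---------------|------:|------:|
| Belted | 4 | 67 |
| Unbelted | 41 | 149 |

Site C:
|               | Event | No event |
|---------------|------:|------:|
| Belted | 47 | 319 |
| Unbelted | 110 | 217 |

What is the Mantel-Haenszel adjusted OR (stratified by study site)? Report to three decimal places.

0.278

OR_MH = Σ(aᵢdᵢ/nᵢ) / Σ(bᵢcᵢ/nᵢ), where nᵢ is the stratum total.
Stratum 1 (Site A): n = 555; a·d/n = 29·216/555 = 11.2865; b·c/n = 194·116/555 = 40.5477
Stratum 2 (Site B): n = 261; a·d/n = 4·149/261 = 2.2835; b·c/n = 67·41/261 = 10.5249
Stratum 3 (Site C): n = 693; a·d/n = 47·217/693 = 14.7172; b·c/n = 319·110/693 = 50.6349
OR_MH = (11.2865 + 2.2835 + 14.7172) / (40.5477 + 10.5249 + 50.6349) = 28.2872 / 101.7076 = 0.27812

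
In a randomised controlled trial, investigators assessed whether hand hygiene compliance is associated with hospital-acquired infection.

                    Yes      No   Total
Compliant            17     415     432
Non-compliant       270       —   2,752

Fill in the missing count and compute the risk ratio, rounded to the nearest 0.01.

The missing cell is in the unexposed row: 2752 − 270 = 2482.
So a = 17, b = 415, c = 270, d = 2482.
RR = [a/(a+b)] / [c/(c+d)] = (17/432) / (270/2752) = 0.03935/0.09811 = 0.40110

0.40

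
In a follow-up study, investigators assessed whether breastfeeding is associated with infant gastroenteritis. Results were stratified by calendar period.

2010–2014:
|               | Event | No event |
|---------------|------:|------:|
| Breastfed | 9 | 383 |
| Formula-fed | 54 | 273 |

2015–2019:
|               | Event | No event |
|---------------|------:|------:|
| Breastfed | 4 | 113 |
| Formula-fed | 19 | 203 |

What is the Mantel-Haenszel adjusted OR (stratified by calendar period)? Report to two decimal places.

OR_MH = Σ(aᵢdᵢ/nᵢ) / Σ(bᵢcᵢ/nᵢ), where nᵢ is the stratum total.
Stratum 1 (2010–2014): n = 719; a·d/n = 9·273/719 = 3.4172; b·c/n = 383·54/719 = 28.7650
Stratum 2 (2015–2019): n = 339; a·d/n = 4·203/339 = 2.3953; b·c/n = 113·19/339 = 6.3333
OR_MH = (3.4172 + 2.3953) / (28.7650 + 6.3333) = 5.8125 / 35.0983 = 0.16561

0.17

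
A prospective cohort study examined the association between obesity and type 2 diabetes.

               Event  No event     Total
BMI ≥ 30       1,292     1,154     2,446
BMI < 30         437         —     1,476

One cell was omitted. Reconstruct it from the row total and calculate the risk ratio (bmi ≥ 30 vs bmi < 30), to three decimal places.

The missing cell is in the unexposed row: 1476 − 437 = 1039.
So a = 1292, b = 1154, c = 437, d = 1039.
RR = [a/(a+b)] / [c/(c+d)] = (1292/2446) / (437/1476) = 0.52821/0.29607 = 1.78407

1.784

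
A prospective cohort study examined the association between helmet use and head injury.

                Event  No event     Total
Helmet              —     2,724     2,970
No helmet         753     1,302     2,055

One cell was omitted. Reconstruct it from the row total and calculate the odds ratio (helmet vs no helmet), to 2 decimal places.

The missing cell is in the exposed row: 2970 − 2724 = 246.
So a = 246, b = 2724, c = 753, d = 1302.
OR = (a·d)/(b·c) = (246 × 1302) / (2724 × 753) = 320292 / 2051172 = 0.15615

0.16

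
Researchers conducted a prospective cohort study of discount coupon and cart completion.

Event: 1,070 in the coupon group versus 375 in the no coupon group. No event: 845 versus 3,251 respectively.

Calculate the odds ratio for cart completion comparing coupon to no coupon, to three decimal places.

From the description: a = 1070, b = 845, c = 375, d = 3251.
OR = (a·d)/(b·c) = (1070 × 3251) / (845 × 375) = 3478570 / 316875 = 10.97774
The odds of cart completion are about 10.98 times as high in the coupon group.

10.978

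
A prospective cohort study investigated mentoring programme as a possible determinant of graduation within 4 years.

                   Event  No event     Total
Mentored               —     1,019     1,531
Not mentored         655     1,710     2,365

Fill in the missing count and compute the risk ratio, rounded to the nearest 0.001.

1.207

The missing cell is in the exposed row: 1531 − 1019 = 512.
So a = 512, b = 1019, c = 655, d = 1710.
RR = [a/(a+b)] / [c/(c+d)] = (512/1531) / (655/2365) = 0.33442/0.27696 = 1.20749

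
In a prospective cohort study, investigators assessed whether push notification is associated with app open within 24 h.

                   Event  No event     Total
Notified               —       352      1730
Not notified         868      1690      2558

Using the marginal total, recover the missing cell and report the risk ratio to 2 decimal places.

The missing cell is in the exposed row: 1730 − 352 = 1378.
So a = 1378, b = 352, c = 868, d = 1690.
RR = [a/(a+b)] / [c/(c+d)] = (1378/1730) / (868/2558) = 0.79653/0.33933 = 2.34738

2.35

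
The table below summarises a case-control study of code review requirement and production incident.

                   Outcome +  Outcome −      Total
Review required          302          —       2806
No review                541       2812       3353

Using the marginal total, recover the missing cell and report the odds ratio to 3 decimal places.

The missing cell is in the exposed row: 2806 − 302 = 2504.
So a = 302, b = 2504, c = 541, d = 2812.
OR = (a·d)/(b·c) = (302 × 2812) / (2504 × 541) = 849224 / 1354664 = 0.62689

0.627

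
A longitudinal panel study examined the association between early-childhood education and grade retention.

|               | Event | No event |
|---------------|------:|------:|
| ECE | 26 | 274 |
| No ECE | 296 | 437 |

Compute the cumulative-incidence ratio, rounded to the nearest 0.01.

Cells: a = 26, b = 274, c = 296, d = 437.
Risk in exposed = 26/300 = 0.08667; risk in unexposed = 296/733 = 0.40382.
RR = 0.08667 / 0.40382 = 0.21462
The risk is 79% lower among the exposed than among the unexposed.

0.21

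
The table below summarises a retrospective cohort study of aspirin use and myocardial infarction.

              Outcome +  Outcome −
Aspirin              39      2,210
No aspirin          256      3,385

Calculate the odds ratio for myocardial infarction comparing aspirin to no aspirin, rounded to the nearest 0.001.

Cells: a = 39, b = 2210, c = 256, d = 3385.
OR = (a·d)/(b·c) = (39 × 3385) / (2210 × 256) = 132015 / 565760 = 0.23334
Exposure is associated with lower odds of myocardial infarction (OR = 0.23 < 1).

0.233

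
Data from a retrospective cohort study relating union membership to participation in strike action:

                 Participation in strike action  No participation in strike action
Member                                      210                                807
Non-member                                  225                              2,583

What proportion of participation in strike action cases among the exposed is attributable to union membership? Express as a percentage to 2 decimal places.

61.20

Cells: a = 210, b = 807, c = 225, d = 2583.
Risk in exposed = 210/1017 = 0.20649; risk in unexposed = 225/2808 = 0.08013.
RR = 0.20649/0.08013 = 2.57699
AR% = (RR − 1)/RR × 100 = (2.57699 − 1)/2.57699 × 100 = 61.1951%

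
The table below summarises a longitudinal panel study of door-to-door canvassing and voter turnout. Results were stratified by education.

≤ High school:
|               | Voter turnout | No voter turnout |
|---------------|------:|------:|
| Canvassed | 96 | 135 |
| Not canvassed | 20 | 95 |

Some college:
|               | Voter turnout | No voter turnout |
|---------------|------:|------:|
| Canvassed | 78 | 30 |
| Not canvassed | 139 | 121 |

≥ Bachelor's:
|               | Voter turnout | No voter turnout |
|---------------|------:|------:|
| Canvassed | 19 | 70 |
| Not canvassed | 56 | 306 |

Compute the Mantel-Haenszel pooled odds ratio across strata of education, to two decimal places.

OR_MH = Σ(aᵢdᵢ/nᵢ) / Σ(bᵢcᵢ/nᵢ), where nᵢ is the stratum total.
Stratum 1 (≤ High school): n = 346; a·d/n = 96·95/346 = 26.3584; b·c/n = 135·20/346 = 7.8035
Stratum 2 (Some college): n = 368; a·d/n = 78·121/368 = 25.6467; b·c/n = 30·139/368 = 11.3315
Stratum 3 (≥ Bachelor's): n = 451; a·d/n = 19·306/451 = 12.8914; b·c/n = 70·56/451 = 8.6918
OR_MH = (26.3584 + 25.6467 + 12.8914) / (7.8035 + 11.3315 + 8.6918) = 64.8965 / 27.8268 = 2.33216

2.33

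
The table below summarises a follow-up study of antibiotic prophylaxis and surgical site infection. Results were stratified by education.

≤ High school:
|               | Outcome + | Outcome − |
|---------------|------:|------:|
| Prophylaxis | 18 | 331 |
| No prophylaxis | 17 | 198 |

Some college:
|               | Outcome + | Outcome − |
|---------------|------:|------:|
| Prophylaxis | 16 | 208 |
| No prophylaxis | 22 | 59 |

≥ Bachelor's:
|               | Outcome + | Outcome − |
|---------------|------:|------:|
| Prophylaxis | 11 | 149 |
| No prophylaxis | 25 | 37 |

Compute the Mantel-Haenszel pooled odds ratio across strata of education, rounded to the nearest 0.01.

0.27

OR_MH = Σ(aᵢdᵢ/nᵢ) / Σ(bᵢcᵢ/nᵢ), where nᵢ is the stratum total.
Stratum 1 (≤ High school): n = 564; a·d/n = 18·198/564 = 6.3191; b·c/n = 331·17/564 = 9.9770
Stratum 2 (Some college): n = 305; a·d/n = 16·59/305 = 3.0951; b·c/n = 208·22/305 = 15.0033
Stratum 3 (≥ Bachelor's): n = 222; a·d/n = 11·37/222 = 1.8333; b·c/n = 149·25/222 = 16.7793
OR_MH = (6.3191 + 3.0951 + 1.8333) / (9.9770 + 15.0033 + 16.7793) = 11.2476 / 41.7595 = 0.26934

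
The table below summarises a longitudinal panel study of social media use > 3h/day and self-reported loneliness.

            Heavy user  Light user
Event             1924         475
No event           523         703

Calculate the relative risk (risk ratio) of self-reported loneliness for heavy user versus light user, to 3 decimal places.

Reading the table with exposure as columns: a = 1924 (Heavy user, case), b = 523 (Heavy user, non-case), c = 475 (Light user, case), d = 703.
Risk in exposed = 1924/2447 = 0.78627; risk in unexposed = 475/1178 = 0.40323.
RR = 0.78627 / 0.40323 = 1.94995
The risk among the exposed is 1.95 times that among the unexposed.

1.950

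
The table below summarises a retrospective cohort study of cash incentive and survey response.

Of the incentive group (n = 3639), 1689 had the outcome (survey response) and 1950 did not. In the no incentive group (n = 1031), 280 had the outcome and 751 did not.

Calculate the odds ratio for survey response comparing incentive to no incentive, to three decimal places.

From the description: a = 1689, b = 1950, c = 280, d = 751.
OR = (a·d)/(b·c) = (1689 × 751) / (1950 × 280) = 1268439 / 546000 = 2.32315
The odds of survey response are about 2.32 times as high in the incentive group.

2.323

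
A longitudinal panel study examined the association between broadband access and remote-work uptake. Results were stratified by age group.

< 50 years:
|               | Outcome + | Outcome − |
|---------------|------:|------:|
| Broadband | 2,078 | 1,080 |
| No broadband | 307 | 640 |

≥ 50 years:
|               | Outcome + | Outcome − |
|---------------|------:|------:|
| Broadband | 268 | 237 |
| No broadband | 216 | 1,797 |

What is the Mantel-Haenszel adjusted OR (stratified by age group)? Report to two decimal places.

OR_MH = Σ(aᵢdᵢ/nᵢ) / Σ(bᵢcᵢ/nᵢ), where nᵢ is the stratum total.
Stratum 1 (< 50 years): n = 4105; a·d/n = 2078·640/4105 = 323.9756; b·c/n = 1080·307/4105 = 80.7698
Stratum 2 (≥ 50 years): n = 2518; a·d/n = 268·1797/2518 = 191.2613; b·c/n = 237·216/2518 = 20.3304
OR_MH = (323.9756 + 191.2613) / (80.7698 + 20.3304) = 515.2370 / 101.1002 = 5.09630

5.10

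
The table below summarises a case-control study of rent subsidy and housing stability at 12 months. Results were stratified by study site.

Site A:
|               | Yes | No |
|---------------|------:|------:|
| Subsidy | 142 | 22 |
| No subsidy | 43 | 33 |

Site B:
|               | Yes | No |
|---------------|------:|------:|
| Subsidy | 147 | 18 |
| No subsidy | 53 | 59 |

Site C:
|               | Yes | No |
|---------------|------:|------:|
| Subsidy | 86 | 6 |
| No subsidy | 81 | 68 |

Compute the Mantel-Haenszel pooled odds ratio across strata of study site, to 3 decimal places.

OR_MH = Σ(aᵢdᵢ/nᵢ) / Σ(bᵢcᵢ/nᵢ), where nᵢ is the stratum total.
Stratum 1 (Site A): n = 240; a·d/n = 142·33/240 = 19.5250; b·c/n = 22·43/240 = 3.9417
Stratum 2 (Site B): n = 277; a·d/n = 147·59/277 = 31.3105; b·c/n = 18·53/277 = 3.4440
Stratum 3 (Site C): n = 241; a·d/n = 86·68/241 = 24.2656; b·c/n = 6·81/241 = 2.0166
OR_MH = (19.5250 + 31.3105 + 24.2656) / (3.9417 + 3.4440 + 2.0166) = 75.1010 / 9.4023 = 7.98751

7.988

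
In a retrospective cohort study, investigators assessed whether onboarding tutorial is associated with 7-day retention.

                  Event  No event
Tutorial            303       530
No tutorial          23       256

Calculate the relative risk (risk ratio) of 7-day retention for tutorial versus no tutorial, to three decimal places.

4.412

Cells: a = 303, b = 530, c = 23, d = 256.
Risk in exposed = 303/833 = 0.36375; risk in unexposed = 23/279 = 0.08244.
RR = 0.36375 / 0.08244 = 4.41239
The risk among the exposed is 4.41 times that among the unexposed.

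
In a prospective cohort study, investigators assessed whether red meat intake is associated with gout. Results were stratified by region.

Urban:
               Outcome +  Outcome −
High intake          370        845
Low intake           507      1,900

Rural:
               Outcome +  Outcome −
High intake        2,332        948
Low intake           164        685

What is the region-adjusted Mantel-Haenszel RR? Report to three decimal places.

RR_MH = Σ(aᵢ·n₀ᵢ/nᵢ) / Σ(cᵢ·n₁ᵢ/nᵢ), with n₁ᵢ = aᵢ+bᵢ (exposed), n₀ᵢ = cᵢ+dᵢ (unexposed), nᵢ = n₁ᵢ+n₀ᵢ.
Stratum 1 (Urban): n₁ = 1215, n₀ = 2407, n = 3622; a·n₀/n = 370·2407/3622 = 245.8835; c·n₁/n = 507·1215/3622 = 170.0732
Stratum 2 (Rural): n₁ = 3280, n₀ = 849, n = 4129; a·n₀/n = 2332·849/4129 = 479.5030; c·n₁/n = 164·3280/4129 = 130.2785
RR_MH = (245.8835 + 479.5030) / (170.0732 + 130.2785) = 725.3865 / 300.3517 = 2.41512

2.415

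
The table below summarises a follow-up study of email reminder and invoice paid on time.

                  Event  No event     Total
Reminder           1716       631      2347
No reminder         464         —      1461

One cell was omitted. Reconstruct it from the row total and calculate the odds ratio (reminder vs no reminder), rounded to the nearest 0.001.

5.843

The missing cell is in the unexposed row: 1461 − 464 = 997.
So a = 1716, b = 631, c = 464, d = 997.
OR = (a·d)/(b·c) = (1716 × 997) / (631 × 464) = 1710852 / 292784 = 5.84339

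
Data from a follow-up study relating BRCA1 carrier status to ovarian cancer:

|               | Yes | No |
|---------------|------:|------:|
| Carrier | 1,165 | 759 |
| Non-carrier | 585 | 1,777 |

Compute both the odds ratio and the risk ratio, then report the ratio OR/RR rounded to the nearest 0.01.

Cells: a = 1165, b = 759, c = 585, d = 1777.
OR = (1165·1777)/(759·585) = 2070205/444015 = 4.66247
Risk in exposed = 1165/1924 = 0.60551; risk in unexposed = 585/2362 = 0.24767; RR = 2.44481
OR/RR = 4.66247 / 2.44481 = 1.90709
The outcome is not rare, so the OR lies further from 1 than the RR.

1.91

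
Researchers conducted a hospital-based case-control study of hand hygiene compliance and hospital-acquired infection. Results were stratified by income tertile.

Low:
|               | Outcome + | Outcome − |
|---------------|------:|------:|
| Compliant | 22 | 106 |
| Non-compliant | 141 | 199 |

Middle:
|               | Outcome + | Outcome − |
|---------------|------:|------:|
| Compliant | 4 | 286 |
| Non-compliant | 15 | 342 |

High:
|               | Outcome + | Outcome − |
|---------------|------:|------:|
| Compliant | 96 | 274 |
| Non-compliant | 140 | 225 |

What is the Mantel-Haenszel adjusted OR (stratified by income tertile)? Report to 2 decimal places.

OR_MH = Σ(aᵢdᵢ/nᵢ) / Σ(bᵢcᵢ/nᵢ), where nᵢ is the stratum total.
Stratum 1 (Low): n = 468; a·d/n = 22·199/468 = 9.3547; b·c/n = 106·141/468 = 31.9359
Stratum 2 (Middle): n = 647; a·d/n = 4·342/647 = 2.1144; b·c/n = 286·15/647 = 6.6306
Stratum 3 (High): n = 735; a·d/n = 96·225/735 = 29.3878; b·c/n = 274·140/735 = 52.1905
OR_MH = (9.3547 + 2.1144 + 29.3878) / (31.9359 + 6.6306 + 52.1905) = 40.8568 / 90.7570 = 0.45018

0.45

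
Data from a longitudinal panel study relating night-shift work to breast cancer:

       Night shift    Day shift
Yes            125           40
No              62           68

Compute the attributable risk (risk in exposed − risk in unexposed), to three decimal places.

0.298

Reading the table with exposure as columns: a = 125 (Night shift, case), b = 62 (Night shift, non-case), c = 40 (Day shift, case), d = 68.
Risk in exposed = 125/187 = 0.668449; risk in unexposed = 40/108 = 0.370370.
Risk difference = 0.668449 − 0.370370 = 0.298079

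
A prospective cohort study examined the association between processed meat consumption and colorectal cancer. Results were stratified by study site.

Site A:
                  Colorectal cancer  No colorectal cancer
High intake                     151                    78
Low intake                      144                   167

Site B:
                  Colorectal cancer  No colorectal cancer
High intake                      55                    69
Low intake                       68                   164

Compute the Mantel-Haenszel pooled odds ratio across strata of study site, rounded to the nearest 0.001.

OR_MH = Σ(aᵢdᵢ/nᵢ) / Σ(bᵢcᵢ/nᵢ), where nᵢ is the stratum total.
Stratum 1 (Site A): n = 540; a·d/n = 151·167/540 = 46.6981; b·c/n = 78·144/540 = 20.8000
Stratum 2 (Site B): n = 356; a·d/n = 55·164/356 = 25.3371; b·c/n = 69·68/356 = 13.1798
OR_MH = (46.6981 + 25.3371) / (20.8000 + 13.1798) = 72.0352 / 33.9798 = 2.11994

2.120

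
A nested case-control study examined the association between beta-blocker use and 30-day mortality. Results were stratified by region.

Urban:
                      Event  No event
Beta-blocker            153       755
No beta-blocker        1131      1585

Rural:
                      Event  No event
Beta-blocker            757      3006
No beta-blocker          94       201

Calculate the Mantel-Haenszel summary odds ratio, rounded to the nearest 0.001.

0.342

OR_MH = Σ(aᵢdᵢ/nᵢ) / Σ(bᵢcᵢ/nᵢ), where nᵢ is the stratum total.
Stratum 1 (Urban): n = 3624; a·d/n = 153·1585/3624 = 66.9164; b·c/n = 755·1131/3624 = 235.6250
Stratum 2 (Rural): n = 4058; a·d/n = 757·201/4058 = 37.4956; b·c/n = 3006·94/4058 = 69.6313
OR_MH = (66.9164 + 37.4956) / (235.6250 + 69.6313) = 104.4120 / 305.2563 = 0.34205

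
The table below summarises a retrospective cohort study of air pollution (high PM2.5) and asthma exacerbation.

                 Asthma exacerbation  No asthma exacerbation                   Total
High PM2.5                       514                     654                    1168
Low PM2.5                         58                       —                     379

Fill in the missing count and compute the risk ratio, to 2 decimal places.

The missing cell is in the unexposed row: 379 − 58 = 321.
So a = 514, b = 654, c = 58, d = 321.
RR = [a/(a+b)] / [c/(c+d)] = (514/1168) / (58/379) = 0.44007/0.15303 = 2.87562

2.88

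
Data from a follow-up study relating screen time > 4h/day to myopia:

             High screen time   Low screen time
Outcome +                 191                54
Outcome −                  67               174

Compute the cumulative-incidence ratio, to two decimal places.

Reading the table with exposure as columns: a = 191 (High screen time, case), b = 67 (High screen time, non-case), c = 54 (Low screen time, case), d = 174.
Risk in exposed = 191/258 = 0.74031; risk in unexposed = 54/228 = 0.23684.
RR = 0.74031 / 0.23684 = 3.12575
The risk among the exposed is 3.13 times that among the unexposed.

3.13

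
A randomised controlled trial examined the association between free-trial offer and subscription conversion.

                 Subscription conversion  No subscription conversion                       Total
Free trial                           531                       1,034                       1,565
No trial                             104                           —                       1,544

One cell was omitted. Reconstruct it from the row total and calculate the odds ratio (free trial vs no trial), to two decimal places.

7.11

The missing cell is in the unexposed row: 1544 − 104 = 1440.
So a = 531, b = 1034, c = 104, d = 1440.
OR = (a·d)/(b·c) = (531 × 1440) / (1034 × 104) = 764640 / 107536 = 7.11055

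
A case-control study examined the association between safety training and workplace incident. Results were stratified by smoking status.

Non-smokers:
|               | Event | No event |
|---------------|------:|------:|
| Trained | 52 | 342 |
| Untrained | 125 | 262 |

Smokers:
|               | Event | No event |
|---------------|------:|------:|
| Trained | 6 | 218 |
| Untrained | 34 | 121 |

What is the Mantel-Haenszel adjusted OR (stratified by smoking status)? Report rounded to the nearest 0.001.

OR_MH = Σ(aᵢdᵢ/nᵢ) / Σ(bᵢcᵢ/nᵢ), where nᵢ is the stratum total.
Stratum 1 (Non-smokers): n = 781; a·d/n = 52·262/781 = 17.4443; b·c/n = 342·125/781 = 54.7375
Stratum 2 (Smokers): n = 379; a·d/n = 6·121/379 = 1.9156; b·c/n = 218·34/379 = 19.5567
OR_MH = (17.4443 + 1.9156) / (54.7375 + 19.5567) = 19.3599 / 74.2942 = 0.26058

0.261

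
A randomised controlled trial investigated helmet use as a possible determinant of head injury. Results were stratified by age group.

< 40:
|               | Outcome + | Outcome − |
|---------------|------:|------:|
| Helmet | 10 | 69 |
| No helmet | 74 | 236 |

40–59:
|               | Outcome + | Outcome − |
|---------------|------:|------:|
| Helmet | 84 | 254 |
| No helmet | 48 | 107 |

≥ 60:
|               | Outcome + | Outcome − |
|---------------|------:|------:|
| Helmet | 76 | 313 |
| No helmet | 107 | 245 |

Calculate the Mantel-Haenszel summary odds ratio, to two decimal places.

OR_MH = Σ(aᵢdᵢ/nᵢ) / Σ(bᵢcᵢ/nᵢ), where nᵢ is the stratum total.
Stratum 1 (< 40): n = 389; a·d/n = 10·236/389 = 6.0668; b·c/n = 69·74/389 = 13.1260
Stratum 2 (40–59): n = 493; a·d/n = 84·107/493 = 18.2312; b·c/n = 254·48/493 = 24.7302
Stratum 3 (≥ 60): n = 741; a·d/n = 76·245/741 = 25.1282; b·c/n = 313·107/741 = 45.1970
OR_MH = (6.0668 + 18.2312 + 25.1282) / (13.1260 + 24.7302 + 45.1970) = 49.4263 / 83.0532 = 0.59512

0.60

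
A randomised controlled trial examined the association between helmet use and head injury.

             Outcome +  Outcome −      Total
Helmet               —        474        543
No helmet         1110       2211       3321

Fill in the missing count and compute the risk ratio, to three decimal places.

0.380

The missing cell is in the exposed row: 543 − 474 = 69.
So a = 69, b = 474, c = 1110, d = 2211.
RR = [a/(a+b)] / [c/(c+d)] = (69/543) / (1110/3321) = 0.12707/0.33424 = 0.38019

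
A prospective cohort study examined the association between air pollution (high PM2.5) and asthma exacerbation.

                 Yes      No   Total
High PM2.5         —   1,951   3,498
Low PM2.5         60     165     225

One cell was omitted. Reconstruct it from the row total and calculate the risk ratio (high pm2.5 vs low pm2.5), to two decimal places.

1.66

The missing cell is in the exposed row: 3498 − 1951 = 1547.
So a = 1547, b = 1951, c = 60, d = 165.
RR = [a/(a+b)] / [c/(c+d)] = (1547/3498) / (60/225) = 0.44225/0.26667 = 1.65845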